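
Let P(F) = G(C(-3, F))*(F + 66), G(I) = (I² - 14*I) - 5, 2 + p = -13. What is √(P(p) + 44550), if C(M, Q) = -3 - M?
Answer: √44295 ≈ 210.46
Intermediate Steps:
p = -15 (p = -2 - 13 = -15)
G(I) = -5 + I² - 14*I
P(F) = -330 - 5*F (P(F) = (-5 + (-3 - 1*(-3))² - 14*(-3 - 1*(-3)))*(F + 66) = (-5 + (-3 + 3)² - 14*(-3 + 3))*(66 + F) = (-5 + 0² - 14*0)*(66 + F) = (-5 + 0 + 0)*(66 + F) = -5*(66 + F) = -330 - 5*F)
√(P(p) + 44550) = √((-330 - 5*(-15)) + 44550) = √((-330 + 75) + 44550) = √(-255 + 44550) = √44295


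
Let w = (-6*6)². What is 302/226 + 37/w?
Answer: 199877/146448 ≈ 1.3648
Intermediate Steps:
w = 1296 (w = (-36)² = 1296)
302/226 + 37/w = 302/226 + 37/1296 = 302*(1/226) + 37*(1/1296) = 151/113 + 37/1296 = 199877/146448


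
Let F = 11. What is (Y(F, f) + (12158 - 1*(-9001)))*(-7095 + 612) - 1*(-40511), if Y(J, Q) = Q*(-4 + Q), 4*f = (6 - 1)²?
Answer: -2195591251/16 ≈ -1.3722e+8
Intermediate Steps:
f = 25/4 (f = (6 - 1)²/4 = (¼)*5² = (¼)*25 = 25/4 ≈ 6.2500)
(Y(F, f) + (12158 - 1*(-9001)))*(-7095 + 612) - 1*(-40511) = (25*(-4 + 25/4)/4 + (12158 - 1*(-9001)))*(-7095 + 612) - 1*(-40511) = ((25/4)*(9/4) + (12158 + 9001))*(-6483) + 40511 = (225/16 + 21159)*(-6483) + 40511 = (338769/16)*(-6483) + 40511 = -2196239427/16 + 40511 = -2195591251/16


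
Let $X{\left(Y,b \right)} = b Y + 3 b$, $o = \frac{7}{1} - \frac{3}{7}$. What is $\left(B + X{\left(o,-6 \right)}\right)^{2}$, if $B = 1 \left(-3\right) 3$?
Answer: $\frac{216225}{49} \approx 4412.8$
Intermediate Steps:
$o = \frac{46}{7}$ ($o = 7 \cdot 1 - \frac{3}{7} = 7 - \frac{3}{7} = \frac{46}{7} \approx 6.5714$)
$B = -9$ ($B = \left(-3\right) 3 = -9$)
$X{\left(Y,b \right)} = 3 b + Y b$ ($X{\left(Y,b \right)} = Y b + 3 b = 3 b + Y b$)
$\left(B + X{\left(o,-6 \right)}\right)^{2} = \left(-9 - 6 \left(3 + \frac{46}{7}\right)\right)^{2} = \left(-9 - \frac{402}{7}\right)^{2} = \left(- \frac{465}{7}\right)^{2} = \frac{216225}{49}$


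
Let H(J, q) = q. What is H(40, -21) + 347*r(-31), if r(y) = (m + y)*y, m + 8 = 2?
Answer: 397988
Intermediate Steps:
m = -6 (m = -8 + 2 = -6)
r(y) = y*(-6 + y) (r(y) = (-6 + y)*y = y*(-6 + y))
H(40, -21) + 347*r(-31) = -21 + 347*(-31*(-6 - 31)) = -21 + 347*(-31*(-37)) = -21 + 347*1147 = -21 + 398009 = 397988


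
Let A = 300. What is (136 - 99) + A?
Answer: 337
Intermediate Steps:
(136 - 99) + A = (136 - 99) + 300 = 37 + 300 = 337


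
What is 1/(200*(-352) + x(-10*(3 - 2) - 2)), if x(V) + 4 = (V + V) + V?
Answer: -1/70440 ≈ -1.4196e-5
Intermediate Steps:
x(V) = -4 + 3*V (x(V) = -4 + ((V + V) + V) = -4 + (2*V + V) = -4 + 3*V)
1/(200*(-352) + x(-10*(3 - 2) - 2)) = 1/(200*(-352) + (-4 + 3*(-10*(3 - 2) - 2))) = 1/(-70400 + (-4 + 3*(-10*1 - 2))) = 1/(-70400 + (-4 + 3*(-10 - 2))) = 1/(-70400 + (-4 + 3*(-12))) = 1/(-70400 + (-4 - 36)) = 1/(-70400 - 40) = 1/(-70440) = -1/70440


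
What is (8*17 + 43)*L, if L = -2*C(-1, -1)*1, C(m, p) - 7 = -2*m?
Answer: -3222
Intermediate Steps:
C(m, p) = 7 - 2*m
L = -18 (L = -2*(7 - 2*(-1))*1 = -2*(7 + 2)*1 = -2*9*1 = -18*1 = -18)
(8*17 + 43)*L = (8*17 + 43)*(-18) = (136 + 43)*(-18) = 179*(-18) = -3222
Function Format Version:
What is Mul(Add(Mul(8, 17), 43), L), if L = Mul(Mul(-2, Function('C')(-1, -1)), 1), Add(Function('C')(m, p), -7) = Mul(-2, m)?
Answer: -3222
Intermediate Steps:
Function('C')(m, p) = Add(7, Mul(-2, m))
L = -18 (L = Mul(Mul(-2, Add(7, Mul(-2, -1))), 1) = Mul(Mul(-2, Add(7, 2)), 1) = Mul(Mul(-2, 9), 1) = Mul(-18, 1) = -18)
Mul(Add(Mul(8, 17), 43), L) = Mul(Add(Mul(8, 17), 43), -18) = Mul(Add(136, 43), -18) = Mul(179, -18) = -3222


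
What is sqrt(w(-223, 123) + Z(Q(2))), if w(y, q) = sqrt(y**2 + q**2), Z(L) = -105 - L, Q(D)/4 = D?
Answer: sqrt(-113 + sqrt(64858)) ≈ 11.903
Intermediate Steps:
Q(D) = 4*D
w(y, q) = sqrt(q**2 + y**2)
sqrt(w(-223, 123) + Z(Q(2))) = sqrt(sqrt(123**2 + (-223)**2) + (-105 - 4*2)) = sqrt(sqrt(15129 + 49729) + (-105 - 1*8)) = sqrt(sqrt(64858) + (-105 - 8)) = sqrt(sqrt(64858) - 113) = sqrt(-113 + sqrt(64858))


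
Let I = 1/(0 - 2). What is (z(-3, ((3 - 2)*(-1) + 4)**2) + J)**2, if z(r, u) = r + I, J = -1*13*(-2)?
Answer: 2025/4 ≈ 506.25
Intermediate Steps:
I = -1/2 (I = 1/(-2) = -1/2 ≈ -0.50000)
J = 26 (J = -13*(-2) = 26)
z(r, u) = -1/2 + r (z(r, u) = r - 1/2 = -1/2 + r)
(z(-3, ((3 - 2)*(-1) + 4)**2) + J)**2 = ((-1/2 - 3) + 26)**2 = (-7/2 + 26)**2 = (45/2)**2 = 2025/4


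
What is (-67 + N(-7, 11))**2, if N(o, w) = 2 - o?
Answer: 3364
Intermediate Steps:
(-67 + N(-7, 11))**2 = (-67 + (2 - 1*(-7)))**2 = (-67 + (2 + 7))**2 = (-67 + 9)**2 = (-58)**2 = 3364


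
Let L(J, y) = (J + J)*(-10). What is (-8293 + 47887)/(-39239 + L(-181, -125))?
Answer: -13198/11873 ≈ -1.1116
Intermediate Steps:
L(J, y) = -20*J (L(J, y) = (2*J)*(-10) = -20*J)
(-8293 + 47887)/(-39239 + L(-181, -125)) = (-8293 + 47887)/(-39239 - 20*(-181)) = 39594/(-39239 + 3620) = 39594/(-35619) = 39594*(-1/35619) = -13198/11873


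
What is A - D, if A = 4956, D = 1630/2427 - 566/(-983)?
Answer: 11820756424/2385741 ≈ 4954.8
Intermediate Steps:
D = 2975972/2385741 (D = 1630*(1/2427) - 566*(-1/983) = 1630/2427 + 566/983 = 2975972/2385741 ≈ 1.2474)
A - D = 4956 - 1*2975972/2385741 = 4956 - 2975972/2385741 = 11820756424/2385741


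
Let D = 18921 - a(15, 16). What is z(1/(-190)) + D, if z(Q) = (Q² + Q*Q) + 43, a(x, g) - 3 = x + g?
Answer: 341686501/18050 ≈ 18930.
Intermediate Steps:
a(x, g) = 3 + g + x (a(x, g) = 3 + (x + g) = 3 + (g + x) = 3 + g + x)
D = 18887 (D = 18921 - (3 + 16 + 15) = 18921 - 1*34 = 18921 - 34 = 18887)
z(Q) = 43 + 2*Q² (z(Q) = (Q² + Q²) + 43 = 2*Q² + 43 = 43 + 2*Q²)
z(1/(-190)) + D = (43 + 2*(1/(-190))²) + 18887 = (43 + 2*(-1/190)²) + 18887 = (43 + 2*(1/36100)) + 18887 = (43 + 1/18050) + 18887 = 776151/18050 + 18887 = 341686501/18050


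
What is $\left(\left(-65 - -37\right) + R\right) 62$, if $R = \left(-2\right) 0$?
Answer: $-1736$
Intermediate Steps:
$R = 0$
$\left(\left(-65 - -37\right) + R\right) 62 = \left(\left(-65 - -37\right) + 0\right) 62 = \left(\left(-65 + 37\right) + 0\right) 62 = \left(-28 + 0\right) 62 = \left(-28\right) 62 = -1736$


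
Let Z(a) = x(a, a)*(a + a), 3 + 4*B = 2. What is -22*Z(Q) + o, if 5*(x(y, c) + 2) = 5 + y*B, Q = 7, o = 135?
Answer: 2754/5 ≈ 550.80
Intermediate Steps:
B = -¼ (B = -¾ + (¼)*2 = -¾ + ½ = -¼ ≈ -0.25000)
x(y, c) = -1 - y/20 (x(y, c) = -2 + (5 + y*(-¼))/5 = -2 + (5 - y/4)/5 = -2 + (1 - y/20) = -1 - y/20)
Z(a) = 2*a*(-1 - a/20) (Z(a) = (-1 - a/20)*(a + a) = (-1 - a/20)*(2*a) = 2*a*(-1 - a/20))
-22*Z(Q) + o = -(-11)*7*(20 + 7)/5 + 135 = -(-11)*7*27/5 + 135 = -22*(-189/10) + 135 = 2079/5 + 135 = 2754/5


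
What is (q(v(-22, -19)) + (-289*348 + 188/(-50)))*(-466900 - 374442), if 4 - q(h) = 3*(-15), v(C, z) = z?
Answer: 2114434632798/25 ≈ 8.4577e+10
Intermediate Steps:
q(h) = 49 (q(h) = 4 - 3*(-15) = 4 - 1*(-45) = 4 + 45 = 49)
(q(v(-22, -19)) + (-289*348 + 188/(-50)))*(-466900 - 374442) = (49 + (-289*348 + 188/(-50)))*(-466900 - 374442) = (49 + (-100572 + 188*(-1/50)))*(-841342) = (49 + (-100572 - 94/25))*(-841342) = (49 - 2514394/25)*(-841342) = -2513169/25*(-841342) = 2114434632798/25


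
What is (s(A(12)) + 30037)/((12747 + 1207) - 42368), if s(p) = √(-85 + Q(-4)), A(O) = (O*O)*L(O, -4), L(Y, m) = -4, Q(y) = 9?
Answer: -30037/28414 - I*√19/14207 ≈ -1.0571 - 0.00030681*I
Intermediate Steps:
A(O) = -4*O² (A(O) = (O*O)*(-4) = O²*(-4) = -4*O²)
s(p) = 2*I*√19 (s(p) = √(-85 + 9) = √(-76) = 2*I*√19)
(s(A(12)) + 30037)/((12747 + 1207) - 42368) = (2*I*√19 + 30037)/((12747 + 1207) - 42368) = (30037 + 2*I*√19)/(13954 - 42368) = (30037 + 2*I*√19)/(-28414) = (30037 + 2*I*√19)*(-1/28414) = -30037/28414 - I*√19/14207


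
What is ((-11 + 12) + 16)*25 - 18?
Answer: 407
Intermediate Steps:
((-11 + 12) + 16)*25 - 18 = (1 + 16)*25 - 18 = 17*25 - 18 = 425 - 18 = 407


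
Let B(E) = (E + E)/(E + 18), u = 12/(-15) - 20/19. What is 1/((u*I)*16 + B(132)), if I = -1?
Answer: 475/14916 ≈ 0.031845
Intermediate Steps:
u = -176/95 (u = 12*(-1/15) - 20*1/19 = -4/5 - 20/19 = -176/95 ≈ -1.8526)
B(E) = 2*E/(18 + E) (B(E) = (2*E)/(18 + E) = 2*E/(18 + E))
1/((u*I)*16 + B(132)) = 1/(-176/95*(-1)*16 + 2*132/(18 + 132)) = 1/((176/95)*16 + 2*132/150) = 1/(2816/95 + 2*132*(1/150)) = 1/(2816/95 + 44/25) = 1/(14916/475) = 475/14916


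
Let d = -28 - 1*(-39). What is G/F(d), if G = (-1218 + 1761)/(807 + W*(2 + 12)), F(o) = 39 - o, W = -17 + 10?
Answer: 543/19852 ≈ 0.027352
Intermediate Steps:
W = -7
d = 11 (d = -28 + 39 = 11)
G = 543/709 (G = (-1218 + 1761)/(807 - 7*(2 + 12)) = 543/(807 - 7*14) = 543/(807 - 98) = 543/709 ≈ 0.76587)
G/F(d) = 543/(709*(39 - 1*11)) = 543/(709*(39 - 11)) = (543/709)/28 = (543/709)*(1/28) = 543/19852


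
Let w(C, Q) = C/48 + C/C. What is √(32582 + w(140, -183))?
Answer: √1173093/6 ≈ 180.52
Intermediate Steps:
w(C, Q) = 1 + C/48 (w(C, Q) = C*(1/48) + 1 = C/48 + 1 = 1 + C/48)
√(32582 + w(140, -183)) = √(32582 + (1 + (1/48)*140)) = √(32582 + (1 + 35/12)) = √(32582 + 47/12) = √(391031/12) = √1173093/6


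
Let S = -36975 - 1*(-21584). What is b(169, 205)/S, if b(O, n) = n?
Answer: -205/15391 ≈ -0.013319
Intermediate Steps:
S = -15391 (S = -36975 + 21584 = -15391)
b(169, 205)/S = 205/(-15391) = 205*(-1/15391) = -205/15391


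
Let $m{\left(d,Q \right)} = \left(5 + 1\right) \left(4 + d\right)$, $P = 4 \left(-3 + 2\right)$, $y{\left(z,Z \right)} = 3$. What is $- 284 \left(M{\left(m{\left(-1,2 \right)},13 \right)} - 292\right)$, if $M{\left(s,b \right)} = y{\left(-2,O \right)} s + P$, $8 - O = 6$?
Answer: $68728$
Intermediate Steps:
$O = 2$ ($O = 8 - 6 = 2$)
$P = -4$ ($P = 4 \left(-1\right) = -4$)
$m{\left(d,Q \right)} = 24 + 6 d$ ($m{\left(d,Q \right)} = 6 \left(4 + d\right) = 24 + 6 d$)
$M{\left(s,b \right)} = -4 + 3 s$ ($M{\left(s,b \right)} = 3 s - 4 = -4 + 3 s$)
$- 284 \left(M{\left(m{\left(-1,2 \right)},13 \right)} - 292\right) = - 284 \left(\left(-4 + 3 \left(24 + 6 \left(-1\right)\right)\right) - 292\right) = - 284 \left(\left(-4 + 3 \left(24 - 6\right)\right) - 292\right) = - 284 \left(\left(-4 + 3 \cdot 18\right) - 292\right) = - 284 \left(\left(-4 + 54\right) - 292\right) = - 284 \left(50 - 292\right) = \left(-284\right) \left(-242\right) = 68728$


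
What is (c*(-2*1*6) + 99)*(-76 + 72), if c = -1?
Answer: -444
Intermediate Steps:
(c*(-2*1*6) + 99)*(-76 + 72) = (-(-2*1)*6 + 99)*(-76 + 72) = (-(-2)*6 + 99)*(-4) = (-1*(-12) + 99)*(-4) = (12 + 99)*(-4) = 111*(-4) = -444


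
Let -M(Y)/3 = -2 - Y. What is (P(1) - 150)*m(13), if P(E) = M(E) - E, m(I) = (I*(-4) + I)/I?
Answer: 426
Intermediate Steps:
M(Y) = 6 + 3*Y (M(Y) = -3*(-2 - Y) = 6 + 3*Y)
m(I) = -3 (m(I) = (-4*I + I)/I = (-3*I)/I = -3)
P(E) = 6 + 2*E (P(E) = (6 + 3*E) - E = 6 + 2*E)
(P(1) - 150)*m(13) = ((6 + 2*1) - 150)*(-3) = ((6 + 2) - 150)*(-3) = (8 - 150)*(-3) = -142*(-3) = 426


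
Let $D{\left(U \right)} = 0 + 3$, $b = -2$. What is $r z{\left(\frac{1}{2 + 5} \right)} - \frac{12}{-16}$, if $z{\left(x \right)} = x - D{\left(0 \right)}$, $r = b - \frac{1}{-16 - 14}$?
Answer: $\frac{535}{84} \approx 6.369$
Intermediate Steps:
$D{\left(U \right)} = 3$
$r = - \frac{59}{30}$ ($r = -2 - \frac{1}{-16 - 14} = -2 - \frac{1}{-30} = -2 - - \frac{1}{30} = -2 + \frac{1}{30} = - \frac{59}{30} \approx -1.9667$)
$z{\left(x \right)} = -3 + x$ ($z{\left(x \right)} = x - 3 = -3 + x$)
$r z{\left(\frac{1}{2 + 5} \right)} - \frac{12}{-16} = - \frac{59 \left(-3 + \frac{1}{2 + 5}\right)}{30} - \frac{12}{-16} = - \frac{59 \left(-3 + \frac{1}{7}\right)}{30} - - \frac{3}{4} = - \frac{59 \left(-3 + \frac{1}{7}\right)}{30} + \frac{3}{4} = \left(- \frac{59}{30}\right) \left(- \frac{20}{7}\right) + \frac{3}{4} = \frac{118}{21} + \frac{3}{4} = \frac{535}{84}$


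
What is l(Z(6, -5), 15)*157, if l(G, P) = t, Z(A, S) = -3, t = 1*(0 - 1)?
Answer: -157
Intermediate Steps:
t = -1 (t = 1*(-1) = -1)
l(G, P) = -1
l(Z(6, -5), 15)*157 = -1*157 = -157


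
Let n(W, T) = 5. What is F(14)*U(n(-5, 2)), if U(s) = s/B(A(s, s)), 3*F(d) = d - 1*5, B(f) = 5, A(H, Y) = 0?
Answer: 3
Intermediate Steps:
F(d) = -5/3 + d/3 (F(d) = (d - 1*5)/3 = (d - 5)/3 = (-5 + d)/3 = -5/3 + d/3)
U(s) = s/5
F(14)*U(n(-5, 2)) = (-5/3 + (⅓)*14)*((⅕)*5) = (-5/3 + 14/3)*1 = 3*1 = 3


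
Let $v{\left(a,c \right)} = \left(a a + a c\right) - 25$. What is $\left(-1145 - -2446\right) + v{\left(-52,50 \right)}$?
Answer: $1380$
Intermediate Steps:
$v{\left(a,c \right)} = -25 + a^{2} + a c$ ($v{\left(a,c \right)} = \left(a^{2} + a c\right) - 25 = -25 + a^{2} + a c$)
$\left(-1145 - -2446\right) + v{\left(-52,50 \right)} = \left(-1145 - -2446\right) - \left(2625 - 2704\right) = \left(-1145 + 2446\right) - -79 = 1301 + 79 = 1380$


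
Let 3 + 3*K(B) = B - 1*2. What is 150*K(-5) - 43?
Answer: -543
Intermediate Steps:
K(B) = -5/3 + B/3 (K(B) = -1 + (B - 1*2)/3 = -1 + (B - 2)/3 = -1 + (-2 + B)/3 = -1 + (-⅔ + B/3) = -5/3 + B/3)
150*K(-5) - 43 = 150*(-5/3 + (⅓)*(-5)) - 43 = 150*(-5/3 - 5/3) - 43 = 150*(-10/3) - 43 = -500 - 43 = -543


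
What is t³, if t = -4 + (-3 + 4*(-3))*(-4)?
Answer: 175616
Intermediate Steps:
t = 56 (t = -4 + (-3 - 12)*(-4) = -4 - 15*(-4) = -4 + 60 = 56)
t³ = 56³ = 175616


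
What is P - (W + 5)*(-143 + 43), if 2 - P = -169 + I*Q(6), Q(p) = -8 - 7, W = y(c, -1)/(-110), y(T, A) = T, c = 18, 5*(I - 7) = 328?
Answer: 19180/11 ≈ 1743.6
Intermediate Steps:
I = 363/5 (I = 7 + (1/5)*328 = 7 + 328/5 = 363/5 ≈ 72.600)
W = -9/55 (W = 18/(-110) = 18*(-1/110) = -9/55 ≈ -0.16364)
Q(p) = -15
P = 1260 (P = 2 - (-169 + (363/5)*(-15)) = 2 - (-169 - 1089) = 2 - 1*(-1258) = 2 + 1258 = 1260)
P - (W + 5)*(-143 + 43) = 1260 - (-9/55 + 5)*(-143 + 43) = 1260 - 266*(-100)/55 = 1260 - 1*(-5320/11) = 1260 + 5320/11 = 19180/11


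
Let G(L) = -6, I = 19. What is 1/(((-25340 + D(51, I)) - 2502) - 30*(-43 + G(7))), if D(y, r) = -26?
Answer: -1/26398 ≈ -3.7882e-5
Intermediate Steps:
1/(((-25340 + D(51, I)) - 2502) - 30*(-43 + G(7))) = 1/(((-25340 - 26) - 2502) - 30*(-43 - 6)) = 1/((-25366 - 2502) - 30*(-49)) = 1/(-27868 + 1470) = 1/(-26398) = -1/26398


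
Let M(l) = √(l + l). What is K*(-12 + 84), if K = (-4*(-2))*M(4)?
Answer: 1152*√2 ≈ 1629.2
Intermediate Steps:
M(l) = √2*√l (M(l) = √(2*l) = √2*√l)
K = 16*√2 (K = (-4*(-2))*(√2*√4) = 8*(√2*2) = 8*(2*√2) = 16*√2 ≈ 22.627)
K*(-12 + 84) = (16*√2)*(-12 + 84) = (16*√2)*72 = 1152*√2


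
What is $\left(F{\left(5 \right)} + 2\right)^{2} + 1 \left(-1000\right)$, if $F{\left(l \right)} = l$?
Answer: $-951$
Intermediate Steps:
$\left(F{\left(5 \right)} + 2\right)^{2} + 1 \left(-1000\right) = \left(5 + 2\right)^{2} + 1 \left(-1000\right) = 7^{2} - 1000 = 49 - 1000 = -951$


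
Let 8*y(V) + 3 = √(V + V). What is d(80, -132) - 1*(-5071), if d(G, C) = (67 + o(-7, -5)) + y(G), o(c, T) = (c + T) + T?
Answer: 40965/8 + √10/2 ≈ 5122.2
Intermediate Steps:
o(c, T) = c + 2*T (o(c, T) = (T + c) + T = c + 2*T)
y(V) = -3/8 + √2*√V/8 (y(V) = -3/8 + √(V + V)/8 = -3/8 + √(2*V)/8 = -3/8 + (√2*√V)/8 = -3/8 + √2*√V/8)
d(G, C) = 397/8 + √2*√G/8 (d(G, C) = (67 + (-7 + 2*(-5))) + (-3/8 + √2*√G/8) = (67 + (-7 - 10)) + (-3/8 + √2*√G/8) = (67 - 17) + (-3/8 + √2*√G/8) = 50 + (-3/8 + √2*√G/8) = 397/8 + √2*√G/8)
d(80, -132) - 1*(-5071) = (397/8 + √2*√80/8) - 1*(-5071) = (397/8 + √2*(4*√5)/8) + 5071 = (397/8 + √10/2) + 5071 = 40965/8 + √10/2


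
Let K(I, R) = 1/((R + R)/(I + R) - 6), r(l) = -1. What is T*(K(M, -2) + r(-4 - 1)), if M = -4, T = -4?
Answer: 19/4 ≈ 4.7500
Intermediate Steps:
K(I, R) = 1/(-6 + 2*R/(I + R)) (K(I, R) = 1/((2*R)/(I + R) - 6) = 1/(2*R/(I + R) - 6) = 1/(-6 + 2*R/(I + R)))
T*(K(M, -2) + r(-4 - 1)) = -4*((-1*(-4) - 1*(-2))/(2*(2*(-2) + 3*(-4))) - 1) = -4*((4 + 2)/(2*(-4 - 12)) - 1) = -4*((½)*6/(-16) - 1) = -4*((½)*(-1/16)*6 - 1) = -4*(-3/16 - 1) = -4*(-19/16) = 19/4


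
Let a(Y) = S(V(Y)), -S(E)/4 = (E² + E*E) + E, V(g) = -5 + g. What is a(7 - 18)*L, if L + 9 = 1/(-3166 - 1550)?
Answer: 21052720/1179 ≈ 17856.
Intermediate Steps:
S(E) = -8*E² - 4*E (S(E) = -4*((E² + E*E) + E) = -4*((E² + E²) + E) = -4*(2*E² + E) = -4*(E + 2*E²) = -8*E² - 4*E)
a(Y) = -4*(-9 + 2*Y)*(-5 + Y) (a(Y) = -4*(-5 + Y)*(1 + 2*(-5 + Y)) = -4*(-5 + Y)*(1 + (-10 + 2*Y)) = -4*(-5 + Y)*(-9 + 2*Y) = -4*(-9 + 2*Y)*(-5 + Y))
L = -42445/4716 (L = -9 + 1/(-3166 - 1550) = -9 + 1/(-4716) = -9 - 1/4716 = -42445/4716 ≈ -9.0002)
a(7 - 18)*L = (-180 - 8*(7 - 18)² + 76*(7 - 18))*(-42445/4716) = (-180 - 8*(-11)² + 76*(-11))*(-42445/4716) = (-180 - 8*121 - 836)*(-42445/4716) = (-180 - 968 - 836)*(-42445/4716) = -1984*(-42445/4716) = 21052720/1179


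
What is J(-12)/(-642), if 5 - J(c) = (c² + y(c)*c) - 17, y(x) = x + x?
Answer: 205/321 ≈ 0.63863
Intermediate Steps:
y(x) = 2*x
J(c) = 22 - 3*c² (J(c) = 5 - ((c² + (2*c)*c) - 17) = 5 - ((c² + 2*c²) - 17) = 5 - (3*c² - 17) = 5 - (-17 + 3*c²) = 5 + (17 - 3*c²) = 22 - 3*c²)
J(-12)/(-642) = (22 - 3*(-12)²)/(-642) = (22 - 3*144)*(-1/642) = (22 - 432)*(-1/642) = -410*(-1/642) = 205/321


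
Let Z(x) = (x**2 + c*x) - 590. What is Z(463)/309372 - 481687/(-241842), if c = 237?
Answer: 9469115666/3117464301 ≈ 3.0374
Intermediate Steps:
Z(x) = -590 + x**2 + 237*x (Z(x) = (x**2 + 237*x) - 590 = -590 + x**2 + 237*x)
Z(463)/309372 - 481687/(-241842) = (-590 + 463**2 + 237*463)/309372 - 481687/(-241842) = (-590 + 214369 + 109731)*(1/309372) - 481687*(-1/241842) = 323510*(1/309372) + 481687/241842 = 161755/154686 + 481687/241842 = 9469115666/3117464301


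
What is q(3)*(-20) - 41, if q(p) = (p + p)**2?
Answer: -761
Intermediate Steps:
q(p) = 4*p**2 (q(p) = (2*p)**2 = 4*p**2)
q(3)*(-20) - 41 = (4*3**2)*(-20) - 41 = (4*9)*(-20) - 41 = 36*(-20) - 41 = -720 - 41 = -761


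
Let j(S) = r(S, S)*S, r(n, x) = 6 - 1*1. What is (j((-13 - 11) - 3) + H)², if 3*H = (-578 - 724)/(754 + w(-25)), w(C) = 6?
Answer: 2654001289/144400 ≈ 18380.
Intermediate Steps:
H = -217/380 (H = ((-578 - 724)/(754 + 6))/3 = (-1302/760)/3 = (-1302*1/760)/3 = (⅓)*(-651/380) = -217/380 ≈ -0.57105)
r(n, x) = 5 (r(n, x) = 6 - 1 = 5)
j(S) = 5*S
(j((-13 - 11) - 3) + H)² = (5*((-13 - 11) - 3) - 217/380)² = (5*(-24 - 3) - 217/380)² = (5*(-27) - 217/380)² = (-135 - 217/380)² = (-51517/380)² = 2654001289/144400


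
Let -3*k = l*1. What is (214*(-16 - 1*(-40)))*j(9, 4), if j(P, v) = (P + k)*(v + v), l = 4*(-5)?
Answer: 643712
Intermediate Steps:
l = -20
k = 20/3 (k = -(-20)/3 = -⅓*(-20) = 20/3 ≈ 6.6667)
j(P, v) = 2*v*(20/3 + P) (j(P, v) = (P + 20/3)*(v + v) = (20/3 + P)*(2*v) = 2*v*(20/3 + P))
(214*(-16 - 1*(-40)))*j(9, 4) = (214*(-16 - 1*(-40)))*((⅔)*4*(20 + 3*9)) = (214*(-16 + 40))*((⅔)*4*(20 + 27)) = (214*24)*((⅔)*4*47) = 5136*(376/3) = 643712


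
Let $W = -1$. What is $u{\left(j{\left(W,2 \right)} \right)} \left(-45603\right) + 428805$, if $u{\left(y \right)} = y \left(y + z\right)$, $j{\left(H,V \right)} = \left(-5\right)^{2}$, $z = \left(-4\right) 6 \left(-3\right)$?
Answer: $-110158470$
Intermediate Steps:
$z = 72$ ($z = \left(-24\right) \left(-3\right) = 72$)
$j{\left(H,V \right)} = 25$
$u{\left(y \right)} = y \left(72 + y\right)$ ($u{\left(y \right)} = y \left(y + 72\right) = y \left(72 + y\right)$)
$u{\left(j{\left(W,2 \right)} \right)} \left(-45603\right) + 428805 = 25 \left(72 + 25\right) \left(-45603\right) + 428805 = 25 \cdot 97 \left(-45603\right) + 428805 = 2425 \left(-45603\right) + 428805 = -110587275 + 428805 = -110158470$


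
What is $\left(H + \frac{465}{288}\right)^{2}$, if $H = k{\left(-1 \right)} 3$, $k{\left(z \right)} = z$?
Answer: $\frac{17689}{9216} \approx 1.9194$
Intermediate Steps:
$H = -3$ ($H = \left(-1\right) 3 = -3$)
$\left(H + \frac{465}{288}\right)^{2} = \left(-3 + \frac{465}{288}\right)^{2} = \left(-3 + 465 \cdot \frac{1}{288}\right)^{2} = \left(-3 + \frac{155}{96}\right)^{2} = \left(- \frac{133}{96}\right)^{2} = \frac{17689}{9216}$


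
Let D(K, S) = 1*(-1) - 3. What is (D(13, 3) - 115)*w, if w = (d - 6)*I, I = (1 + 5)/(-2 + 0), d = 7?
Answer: 357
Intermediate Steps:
I = -3 (I = 6/(-2) = 6*(-½) = -3)
D(K, S) = -4 (D(K, S) = -1 - 3 = -4)
w = -3 (w = (7 - 6)*(-3) = 1*(-3) = -3)
(D(13, 3) - 115)*w = (-4 - 115)*(-3) = -119*(-3) = 357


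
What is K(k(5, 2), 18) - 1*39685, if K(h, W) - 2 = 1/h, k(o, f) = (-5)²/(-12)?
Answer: -992087/25 ≈ -39684.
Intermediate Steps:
k(o, f) = -25/12 (k(o, f) = 25*(-1/12) = -25/12)
K(h, W) = 2 + 1/h
K(k(5, 2), 18) - 1*39685 = (2 + 1/(-25/12)) - 1*39685 = (2 - 12/25) - 39685 = 38/25 - 39685 = -992087/25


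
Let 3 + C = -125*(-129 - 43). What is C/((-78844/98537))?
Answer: -2118249889/78844 ≈ -26866.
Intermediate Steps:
C = 21497 (C = -3 - 125*(-129 - 43) = -3 - 125*(-172) = -3 + 21500 = 21497)
C/((-78844/98537)) = 21497/((-78844/98537)) = 21497/((-78844*1/98537)) = 21497/(-78844/98537) = 21497*(-98537/78844) = -2118249889/78844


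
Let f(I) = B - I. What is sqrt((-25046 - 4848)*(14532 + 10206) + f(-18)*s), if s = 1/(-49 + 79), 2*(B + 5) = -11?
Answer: I*sqrt(2958071087)/2 ≈ 27194.0*I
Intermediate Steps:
B = -21/2 (B = -5 + (1/2)*(-11) = -5 - 11/2 = -21/2 ≈ -10.500)
s = 1/30 ≈ 0.033333
f(I) = -21/2 - I
sqrt((-25046 - 4848)*(14532 + 10206) + f(-18)*s) = sqrt((-25046 - 4848)*(14532 + 10206) + (-21/2 - 1*(-18))*(1/30)) = sqrt(-29894*24738 + (-21/2 + 18)*(1/30)) = sqrt(-739517772 + (15/2)*(1/30)) = sqrt(-739517772 + 1/4) = sqrt(-2958071087/4) = I*sqrt(2958071087)/2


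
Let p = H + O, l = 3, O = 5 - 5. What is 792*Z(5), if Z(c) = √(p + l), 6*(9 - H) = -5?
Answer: 132*√462 ≈ 2837.2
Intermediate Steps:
O = 0
H = 59/6 (H = 9 - ⅙*(-5) = 9 + ⅚ = 59/6 ≈ 9.8333)
p = 59/6 (p = 59/6 + 0 = 59/6 ≈ 9.8333)
Z(c) = √462/6 (Z(c) = √(59/6 + 3) = √(77/6) = √462/6)
792*Z(5) = 792*(√462/6) = 132*√462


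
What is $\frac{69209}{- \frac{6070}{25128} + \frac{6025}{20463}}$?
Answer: $\frac{5931145136196}{4530965} \approx 1.309 \cdot 10^{6}$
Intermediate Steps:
$\frac{69209}{- \frac{6070}{25128} + \frac{6025}{20463}} = \frac{69209}{\left(-6070\right) \frac{1}{25128} + 6025 \cdot \frac{1}{20463}} = \frac{69209}{- \frac{3035}{12564} + \frac{6025}{20463}} = \frac{69209}{\frac{4530965}{85699044}} = 69209 \cdot \frac{85699044}{4530965} = \frac{5931145136196}{4530965}$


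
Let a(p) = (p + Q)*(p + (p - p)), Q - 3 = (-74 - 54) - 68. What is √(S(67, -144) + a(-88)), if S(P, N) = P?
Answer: 3*√2755 ≈ 157.46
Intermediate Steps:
Q = -193 (Q = 3 + ((-74 - 54) - 68) = 3 + (-128 - 68) = 3 - 196 = -193)
a(p) = p*(-193 + p) (a(p) = (p - 193)*(p + (p - p)) = (-193 + p)*(p + 0) = (-193 + p)*p = p*(-193 + p))
√(S(67, -144) + a(-88)) = √(67 - 88*(-193 - 88)) = √(67 - 88*(-281)) = √(67 + 24728) = √24795 = 3*√2755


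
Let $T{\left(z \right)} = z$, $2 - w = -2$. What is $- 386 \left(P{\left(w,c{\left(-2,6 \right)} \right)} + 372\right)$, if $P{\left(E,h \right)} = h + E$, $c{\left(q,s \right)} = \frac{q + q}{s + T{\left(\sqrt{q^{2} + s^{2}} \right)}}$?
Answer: $-147452 + 772 \sqrt{10} \approx -1.4501 \cdot 10^{5}$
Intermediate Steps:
$w = 4$ ($w = 2 - -2 = 2 + 2 = 4$)
$c{\left(q,s \right)} = \frac{2 q}{s + \sqrt{q^{2} + s^{2}}}$ ($c{\left(q,s \right)} = \frac{q + q}{s + \sqrt{q^{2} + s^{2}}} = \frac{2 q}{s + \sqrt{q^{2} + s^{2}}}$)
$P{\left(E,h \right)} = E + h$
$- 386 \left(P{\left(w,c{\left(-2,6 \right)} \right)} + 372\right) = - 386 \left(\left(4 + 2 \left(-2\right) \frac{1}{6 + \sqrt{\left(-2\right)^{2} + 6^{2}}}\right) + 372\right) = - 386 \left(\left(4 + 2 \left(-2\right) \frac{1}{6 + \sqrt{4 + 36}}\right) + 372\right) = - 386 \left(\left(4 + 2 \left(-2\right) \frac{1}{6 + \sqrt{40}}\right) + 372\right) = - 386 \left(\left(4 + 2 \left(-2\right) \frac{1}{6 + 2 \sqrt{10}}\right) + 372\right) = - 386 \left(\left(4 - \frac{4}{6 + 2 \sqrt{10}}\right) + 372\right) = - 386 \left(376 - \frac{4}{6 + 2 \sqrt{10}}\right) = -145136 + \frac{1544}{6 + 2 \sqrt{10}}$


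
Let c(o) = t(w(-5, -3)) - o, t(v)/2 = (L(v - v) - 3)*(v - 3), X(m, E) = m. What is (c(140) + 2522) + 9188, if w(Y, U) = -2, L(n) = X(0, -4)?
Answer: 11600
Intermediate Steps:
L(n) = 0
t(v) = 18 - 6*v (t(v) = 2*((0 - 3)*(v - 3)) = 2*(-3*(-3 + v)) = 2*(9 - 3*v) = 18 - 6*v)
c(o) = 30 - o (c(o) = (18 - 6*(-2)) - o = (18 + 12) - o = 30 - o)
(c(140) + 2522) + 9188 = ((30 - 1*140) + 2522) + 9188 = ((30 - 140) + 2522) + 9188 = (-110 + 2522) + 9188 = 2412 + 9188 = 11600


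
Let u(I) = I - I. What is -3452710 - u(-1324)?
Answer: -3452710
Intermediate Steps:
u(I) = 0
-3452710 - u(-1324) = -3452710 - 1*0 = -3452710 + 0 = -3452710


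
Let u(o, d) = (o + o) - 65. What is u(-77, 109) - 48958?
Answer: -49177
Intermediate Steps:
u(o, d) = -65 + 2*o (u(o, d) = 2*o - 65 = -65 + 2*o)
u(-77, 109) - 48958 = (-65 + 2*(-77)) - 48958 = (-65 - 154) - 48958 = -219 - 48958 = -49177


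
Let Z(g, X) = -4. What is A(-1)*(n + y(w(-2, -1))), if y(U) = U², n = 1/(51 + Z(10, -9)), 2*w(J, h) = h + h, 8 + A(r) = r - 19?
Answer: -1344/47 ≈ -28.596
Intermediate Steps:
A(r) = -27 + r (A(r) = -8 + (r - 19) = -8 + (-19 + r) = -27 + r)
w(J, h) = h (w(J, h) = (h + h)/2 = (2*h)/2 = h)
n = 1/47 (n = 1/(51 - 4) = 1/47 ≈ 0.021277)
A(-1)*(n + y(w(-2, -1))) = (-27 - 1)*(1/47 + (-1)²) = -28*(1/47 + 1) = -28*48/47 = -1344/47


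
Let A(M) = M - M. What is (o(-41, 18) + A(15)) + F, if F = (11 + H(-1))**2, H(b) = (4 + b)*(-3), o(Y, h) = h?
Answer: 22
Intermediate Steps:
A(M) = 0
H(b) = -12 - 3*b
F = 4 (F = (11 + (-12 - 3*(-1)))**2 = (11 + (-12 + 3))**2 = (11 - 9)**2 = 2**2 = 4)
(o(-41, 18) + A(15)) + F = (18 + 0) + 4 = 18 + 4 = 22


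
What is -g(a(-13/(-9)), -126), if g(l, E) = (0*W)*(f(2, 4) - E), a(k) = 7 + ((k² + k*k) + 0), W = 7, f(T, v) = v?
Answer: 0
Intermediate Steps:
a(k) = 7 + 2*k² (a(k) = 7 + ((k² + k²) + 0) = 7 + (2*k² + 0) = 7 + 2*k²)
g(l, E) = 0 (g(l, E) = (0*7)*(4 - E) = 0*(4 - E) = 0)
-g(a(-13/(-9)), -126) = -1*0 = 0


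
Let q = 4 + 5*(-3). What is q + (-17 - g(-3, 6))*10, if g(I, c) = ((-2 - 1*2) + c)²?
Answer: -221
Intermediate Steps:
q = -11 (q = 4 - 15 = -11)
g(I, c) = (-4 + c)² (g(I, c) = ((-2 - 2) + c)² = (-4 + c)²)
q + (-17 - g(-3, 6))*10 = -11 + (-17 - (-4 + 6)²)*10 = -11 + (-17 - 1*2²)*10 = -11 + (-17 - 1*4)*10 = -11 + (-17 - 4)*10 = -11 - 21*10 = -11 - 210 = -221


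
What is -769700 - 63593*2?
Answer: -896886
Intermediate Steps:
-769700 - 63593*2 = -769700 - 127186 = -896886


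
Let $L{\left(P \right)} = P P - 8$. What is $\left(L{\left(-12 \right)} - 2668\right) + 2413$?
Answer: $-119$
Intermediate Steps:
$L{\left(P \right)} = -8 + P^{2}$ ($L{\left(P \right)} = P^{2} - 8 = -8 + P^{2}$)
$\left(L{\left(-12 \right)} - 2668\right) + 2413 = \left(\left(-8 + \left(-12\right)^{2}\right) - 2668\right) + 2413 = \left(\left(-8 + 144\right) - 2668\right) + 2413 = \left(136 - 2668\right) + 2413 = -2532 + 2413 = -119$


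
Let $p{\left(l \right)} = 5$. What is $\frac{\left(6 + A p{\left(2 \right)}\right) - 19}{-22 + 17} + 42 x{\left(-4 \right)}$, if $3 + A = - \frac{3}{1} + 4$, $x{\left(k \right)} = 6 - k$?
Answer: $\frac{2123}{5} \approx 424.6$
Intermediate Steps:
$A = -2$ ($A = -3 + \left(- \frac{3}{1} + 4\right) = -3 + \left(\left(-3\right) 1 + 4\right) = -3 + \left(-3 + 4\right) = -3 + 1 = -2$)
$\frac{\left(6 + A p{\left(2 \right)}\right) - 19}{-22 + 17} + 42 x{\left(-4 \right)} = \frac{\left(6 - 10\right) - 19}{-22 + 17} + 42 \left(6 - -4\right) = \frac{\left(6 - 10\right) - 19}{-5} + 42 \left(6 + 4\right) = \left(-4 - 19\right) \left(- \frac{1}{5}\right) + 42 \cdot 10 = \left(-23\right) \left(- \frac{1}{5}\right) + 420 = \frac{23}{5} + 420 = \frac{2123}{5}$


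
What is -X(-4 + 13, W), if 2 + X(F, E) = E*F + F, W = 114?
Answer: -1033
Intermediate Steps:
X(F, E) = -2 + F + E*F (X(F, E) = -2 + (E*F + F) = -2 + (F + E*F) = -2 + F + E*F)
-X(-4 + 13, W) = -(-2 + (-4 + 13) + 114*(-4 + 13)) = -(-2 + 9 + 114*9) = -(-2 + 9 + 1026) = -1*1033 = -1033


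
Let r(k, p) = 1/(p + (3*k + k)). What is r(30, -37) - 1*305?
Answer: -25314/83 ≈ -304.99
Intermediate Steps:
r(k, p) = 1/(p + 4*k)
r(30, -37) - 1*305 = 1/(-37 + 4*30) - 1*305 = 1/(-37 + 120) - 305 = 1/83 - 305 = -25314/83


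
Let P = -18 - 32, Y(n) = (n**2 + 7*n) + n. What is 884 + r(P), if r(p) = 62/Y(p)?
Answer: 928231/1050 ≈ 884.03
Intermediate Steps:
Y(n) = n**2 + 8*n
P = -50
r(p) = 62/(p*(8 + p)) (r(p) = 62/((p*(8 + p))) = 62*(1/(p*(8 + p))) = 62/(p*(8 + p)))
884 + r(P) = 884 + 62/(-50*(8 - 50)) = 884 + 62*(-1/50)/(-42) = 884 + 62*(-1/50)*(-1/42) = 884 + 31/1050 = 928231/1050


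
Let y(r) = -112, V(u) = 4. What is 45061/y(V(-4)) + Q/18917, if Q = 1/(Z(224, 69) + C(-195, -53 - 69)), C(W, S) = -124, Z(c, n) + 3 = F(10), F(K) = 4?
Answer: -104847529363/260600592 ≈ -402.33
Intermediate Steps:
Z(c, n) = 1 (Z(c, n) = -3 + 4 = 1)
Q = -1/123 (Q = 1/(1 - 124) = 1/(-123) = -1/123 ≈ -0.0081301)
45061/y(V(-4)) + Q/18917 = 45061/(-112) - 1/123/18917 = 45061*(-1/112) - 1/123*1/18917 = -45061/112 - 1/2326791 = -104847529363/260600592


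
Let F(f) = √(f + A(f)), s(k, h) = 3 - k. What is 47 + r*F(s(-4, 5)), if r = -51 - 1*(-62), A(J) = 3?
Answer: 47 + 11*√10 ≈ 81.785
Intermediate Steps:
F(f) = √(3 + f) (F(f) = √(f + 3) = √(3 + f))
r = 11 (r = -51 + 62 = 11)
47 + r*F(s(-4, 5)) = 47 + 11*√(3 + (3 - 1*(-4))) = 47 + 11*√(3 + (3 + 4)) = 47 + 11*√(3 + 7) = 47 + 11*√10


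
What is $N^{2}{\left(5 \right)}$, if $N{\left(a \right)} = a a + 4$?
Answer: $841$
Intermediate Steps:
$N{\left(a \right)} = 4 + a^{2}$ ($N{\left(a \right)} = a^{2} + 4 = 4 + a^{2}$)
$N^{2}{\left(5 \right)} = \left(4 + 5^{2}\right)^{2} = \left(4 + 25\right)^{2} = 29^{2} = 841$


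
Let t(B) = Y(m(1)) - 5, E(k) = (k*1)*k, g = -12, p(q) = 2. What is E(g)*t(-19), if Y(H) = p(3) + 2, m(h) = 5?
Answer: -144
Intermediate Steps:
Y(H) = 4 (Y(H) = 2 + 2 = 4)
E(k) = k**2 (E(k) = k*k = k**2)
t(B) = -1 (t(B) = 4 - 5 = -1)
E(g)*t(-19) = (-12)**2*(-1) = 144*(-1) = -144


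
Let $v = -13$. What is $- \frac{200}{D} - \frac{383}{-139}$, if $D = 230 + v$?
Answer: $\frac{55311}{30163} \approx 1.8337$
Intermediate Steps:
$D = 217$ ($D = 230 - 13 = 217$)
$- \frac{200}{D} - \frac{383}{-139} = - \frac{200}{217} - \frac{383}{-139} = \left(-200\right) \frac{1}{217} - - \frac{383}{139} = - \frac{200}{217} + \frac{383}{139} = \frac{55311}{30163}$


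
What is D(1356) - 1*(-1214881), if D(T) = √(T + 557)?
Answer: 1214881 + √1913 ≈ 1.2149e+6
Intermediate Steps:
D(T) = √(557 + T)
D(1356) - 1*(-1214881) = √(557 + 1356) - 1*(-1214881) = √1913 + 1214881 = 1214881 + √1913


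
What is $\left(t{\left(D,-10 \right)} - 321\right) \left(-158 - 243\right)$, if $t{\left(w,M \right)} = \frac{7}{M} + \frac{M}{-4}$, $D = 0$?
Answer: $\frac{639996}{5} \approx 1.28 \cdot 10^{5}$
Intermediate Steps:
$t{\left(w,M \right)} = \frac{7}{M} - \frac{M}{4}$ ($t{\left(w,M \right)} = \frac{7}{M} + M \left(- \frac{1}{4}\right) = \frac{7}{M} - \frac{M}{4}$)
$\left(t{\left(D,-10 \right)} - 321\right) \left(-158 - 243\right) = \left(\left(\frac{7}{-10} - - \frac{5}{2}\right) - 321\right) \left(-158 - 243\right) = \left(\left(7 \left(- \frac{1}{10}\right) + \frac{5}{2}\right) - 321\right) \left(-401\right) = \left(\left(- \frac{7}{10} + \frac{5}{2}\right) - 321\right) \left(-401\right) = \left(\frac{9}{5} - 321\right) \left(-401\right) = \left(- \frac{1596}{5}\right) \left(-401\right) = \frac{639996}{5}$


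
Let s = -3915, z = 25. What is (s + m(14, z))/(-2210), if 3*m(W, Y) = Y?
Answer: 1172/663 ≈ 1.7677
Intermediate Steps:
m(W, Y) = Y/3
(s + m(14, z))/(-2210) = (-3915 + (⅓)*25)/(-2210) = (-3915 + 25/3)*(-1/2210) = -11720/3*(-1/2210) = 1172/663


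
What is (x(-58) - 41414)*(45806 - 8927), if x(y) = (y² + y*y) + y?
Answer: -1281323976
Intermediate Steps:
x(y) = y + 2*y² (x(y) = (y² + y²) + y = 2*y² + y = y + 2*y²)
(x(-58) - 41414)*(45806 - 8927) = (-58*(1 + 2*(-58)) - 41414)*(45806 - 8927) = (-58*(1 - 116) - 41414)*36879 = (-58*(-115) - 41414)*36879 = (6670 - 41414)*36879 = -34744*36879 = -1281323976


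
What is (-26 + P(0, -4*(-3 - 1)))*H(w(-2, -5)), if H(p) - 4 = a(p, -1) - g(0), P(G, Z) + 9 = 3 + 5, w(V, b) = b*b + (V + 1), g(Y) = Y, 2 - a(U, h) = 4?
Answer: -54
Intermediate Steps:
a(U, h) = -2 (a(U, h) = 2 - 1*4 = 2 - 4 = -2)
w(V, b) = 1 + V + b² (w(V, b) = b² + (1 + V) = 1 + V + b²)
P(G, Z) = -1 (P(G, Z) = -9 + (3 + 5) = -9 + 8 = -1)
H(p) = 2 (H(p) = 4 + (-2 - 1*0) = 4 + (-2 + 0) = 4 - 2 = 2)
(-26 + P(0, -4*(-3 - 1)))*H(w(-2, -5)) = (-26 - 1)*2 = -27*2 = -54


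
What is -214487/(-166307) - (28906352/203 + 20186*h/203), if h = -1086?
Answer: -1161503752431/33760321 ≈ -34404.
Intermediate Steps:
-214487/(-166307) - (28906352/203 + 20186*h/203) = -214487/(-166307) - 20186/(203/(1432 - 1086)) = -214487*(-1/166307) - 20186/(203/346) = 214487/166307 - 20186/(203*(1/346)) = 214487/166307 - 20186/203/346 = 214487/166307 - 20186*346/203 = 214487/166307 - 6984356/203 = -1161503752431/33760321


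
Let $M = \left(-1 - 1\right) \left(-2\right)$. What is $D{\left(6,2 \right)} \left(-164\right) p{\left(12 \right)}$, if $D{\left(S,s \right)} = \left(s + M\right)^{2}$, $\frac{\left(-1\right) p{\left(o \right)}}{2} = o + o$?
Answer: $283392$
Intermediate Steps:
$M = 4$ ($M = \left(-2\right) \left(-2\right) = 4$)
$p{\left(o \right)} = - 4 o$ ($p{\left(o \right)} = - 2 \left(o + o\right) = - 2 \cdot 2 o = - 4 o$)
$D{\left(S,s \right)} = \left(4 + s\right)^{2}$ ($D{\left(S,s \right)} = \left(s + 4\right)^{2} = \left(4 + s\right)^{2}$)
$D{\left(6,2 \right)} \left(-164\right) p{\left(12 \right)} = \left(4 + 2\right)^{2} \left(-164\right) \left(\left(-4\right) 12\right) = 6^{2} \left(-164\right) \left(-48\right) = 36 \left(-164\right) \left(-48\right) = \left(-5904\right) \left(-48\right) = 283392$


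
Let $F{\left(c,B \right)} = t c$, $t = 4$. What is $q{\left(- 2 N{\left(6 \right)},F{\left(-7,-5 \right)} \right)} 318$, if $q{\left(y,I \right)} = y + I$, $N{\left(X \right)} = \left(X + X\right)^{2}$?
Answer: $-100488$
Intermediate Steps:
$F{\left(c,B \right)} = 4 c$
$N{\left(X \right)} = 4 X^{2}$ ($N{\left(X \right)} = \left(2 X\right)^{2} = 4 X^{2}$)
$q{\left(y,I \right)} = I + y$
$q{\left(- 2 N{\left(6 \right)},F{\left(-7,-5 \right)} \right)} 318 = \left(4 \left(-7\right) - 2 \cdot 4 \cdot 6^{2}\right) 318 = \left(-28 - 2 \cdot 4 \cdot 36\right) 318 = \left(-28 - 288\right) 318 = \left(-316\right) 318 = -100488$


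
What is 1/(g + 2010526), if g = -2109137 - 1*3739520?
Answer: -1/3838131 ≈ -2.6054e-7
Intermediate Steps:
g = -5848657 (g = -2109137 - 3739520 = -5848657)
1/(g + 2010526) = 1/(-5848657 + 2010526) = 1/(-3838131) = -1/3838131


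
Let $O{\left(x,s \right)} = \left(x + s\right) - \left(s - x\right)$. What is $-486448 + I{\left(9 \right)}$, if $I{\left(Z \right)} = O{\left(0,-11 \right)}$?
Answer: $-486448$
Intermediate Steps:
$O{\left(x,s \right)} = 2 x$ ($O{\left(x,s \right)} = \left(s + x\right) - \left(s - x\right) = 2 x$)
$I{\left(Z \right)} = 0$ ($I{\left(Z \right)} = 2 \cdot 0 = 0$)
$-486448 + I{\left(9 \right)} = -486448 + 0 = -486448$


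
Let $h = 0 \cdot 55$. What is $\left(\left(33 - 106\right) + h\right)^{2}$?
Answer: $5329$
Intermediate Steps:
$h = 0$
$\left(\left(33 - 106\right) + h\right)^{2} = \left(\left(33 - 106\right) + 0\right)^{2} = \left(-73 + 0\right)^{2} = \left(-73\right)^{2} = 5329$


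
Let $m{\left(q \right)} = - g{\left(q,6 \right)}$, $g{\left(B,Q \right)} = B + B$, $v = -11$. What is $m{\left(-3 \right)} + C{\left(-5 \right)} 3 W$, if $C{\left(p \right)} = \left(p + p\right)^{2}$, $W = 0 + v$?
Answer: $-3294$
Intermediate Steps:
$W = -11$ ($W = 0 - 11 = -11$)
$g{\left(B,Q \right)} = 2 B$
$C{\left(p \right)} = 4 p^{2}$ ($C{\left(p \right)} = \left(2 p\right)^{2} = 4 p^{2}$)
$m{\left(q \right)} = - 2 q$
$m{\left(-3 \right)} + C{\left(-5 \right)} 3 W = \left(-2\right) \left(-3\right) + 4 \left(-5\right)^{2} \cdot 3 \left(-11\right) = 6 + 4 \cdot 25 \cdot 3 \left(-11\right) = 6 + 100 \cdot 3 \left(-11\right) = 6 + 300 \left(-11\right) = 6 - 3300 = -3294$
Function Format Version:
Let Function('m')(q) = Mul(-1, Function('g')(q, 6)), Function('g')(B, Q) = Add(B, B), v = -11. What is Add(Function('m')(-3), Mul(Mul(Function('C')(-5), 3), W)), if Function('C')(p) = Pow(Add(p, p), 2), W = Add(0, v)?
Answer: -3294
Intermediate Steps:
W = -11 (W = Add(0, -11) = -11)
Function('g')(B, Q) = Mul(2, B)
Function('C')(p) = Mul(4, Pow(p, 2)) (Function('C')(p) = Pow(Mul(2, p), 2) = Mul(4, Pow(p, 2)))
Function('m')(q) = Mul(-2, q) (Function('m')(q) = Mul(-1, Mul(2, q)) = Mul(-2, q))
Add(Function('m')(-3), Mul(Mul(Function('C')(-5), 3), W)) = Add(Mul(-2, -3), Mul(Mul(Mul(4, Pow(-5, 2)), 3), -11)) = Add(6, Mul(Mul(Mul(4, 25), 3), -11)) = Add(6, Mul(Mul(100, 3), -11)) = Add(6, Mul(300, -11)) = Add(6, -3300) = -3294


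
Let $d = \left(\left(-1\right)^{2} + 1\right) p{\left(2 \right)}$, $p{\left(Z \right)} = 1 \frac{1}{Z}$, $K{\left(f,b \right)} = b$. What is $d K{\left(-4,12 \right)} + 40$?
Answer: $52$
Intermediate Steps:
$p{\left(Z \right)} = \frac{1}{Z}$
$d = 1$ ($d = \frac{\left(-1\right)^{2} + 1}{2} = \left(1 + 1\right) \frac{1}{2} = 2 \cdot \frac{1}{2} = 1$)
$d K{\left(-4,12 \right)} + 40 = 1 \cdot 12 + 40 = 12 + 40 = 52$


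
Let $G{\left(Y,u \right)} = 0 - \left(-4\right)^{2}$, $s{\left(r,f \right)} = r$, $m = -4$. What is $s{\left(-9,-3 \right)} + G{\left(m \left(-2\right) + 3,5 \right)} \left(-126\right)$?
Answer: $2007$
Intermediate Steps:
$G{\left(Y,u \right)} = -16$ ($G{\left(Y,u \right)} = 0 - 16 = -16$)
$s{\left(-9,-3 \right)} + G{\left(m \left(-2\right) + 3,5 \right)} \left(-126\right) = -9 - -2016 = -9 + 2016 = 2007$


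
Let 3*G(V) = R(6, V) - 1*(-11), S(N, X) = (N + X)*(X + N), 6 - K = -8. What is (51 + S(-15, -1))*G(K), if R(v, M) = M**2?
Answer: 21183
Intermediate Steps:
K = 14 (K = 6 - 1*(-8) = 6 + 8 = 14)
S(N, X) = (N + X)**2 (S(N, X) = (N + X)*(N + X) = (N + X)**2)
G(V) = 11/3 + V**2/3 (G(V) = (V**2 - 1*(-11))/3 = (V**2 + 11)/3 = (11 + V**2)/3 = 11/3 + V**2/3)
(51 + S(-15, -1))*G(K) = (51 + (-15 - 1)**2)*(11/3 + (1/3)*14**2) = (51 + (-16)**2)*(11/3 + (1/3)*196) = (51 + 256)*(11/3 + 196/3) = 307*69 = 21183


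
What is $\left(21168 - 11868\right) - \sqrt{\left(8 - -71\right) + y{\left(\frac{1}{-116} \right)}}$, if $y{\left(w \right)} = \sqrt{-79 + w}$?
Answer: $9300 - \frac{\sqrt{265756 + 58 i \sqrt{265785}}}{58} \approx 9291.1 - 0.49924 i$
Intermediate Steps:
$\left(21168 - 11868\right) - \sqrt{\left(8 - -71\right) + y{\left(\frac{1}{-116} \right)}} = \left(21168 - 11868\right) - \sqrt{\left(8 - -71\right) + \sqrt{-79 + \frac{1}{-116}}} = \left(21168 - 11868\right) - \sqrt{\left(8 + 71\right) + \sqrt{-79 - \frac{1}{116}}} = 9300 - \sqrt{79 + \sqrt{- \frac{9165}{116}}} = 9300 - \sqrt{79 + \frac{i \sqrt{265785}}{58}}$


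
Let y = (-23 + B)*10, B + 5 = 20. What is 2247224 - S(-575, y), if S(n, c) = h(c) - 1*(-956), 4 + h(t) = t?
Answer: 2246352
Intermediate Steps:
B = 15 (B = -5 + 20 = 15)
y = -80 (y = (-23 + 15)*10 = -8*10 = -80)
h(t) = -4 + t
S(n, c) = 952 + c (S(n, c) = (-4 + c) - 1*(-956) = (-4 + c) + 956 = 952 + c)
2247224 - S(-575, y) = 2247224 - (952 - 80) = 2247224 - 1*872 = 2247224 - 872 = 2246352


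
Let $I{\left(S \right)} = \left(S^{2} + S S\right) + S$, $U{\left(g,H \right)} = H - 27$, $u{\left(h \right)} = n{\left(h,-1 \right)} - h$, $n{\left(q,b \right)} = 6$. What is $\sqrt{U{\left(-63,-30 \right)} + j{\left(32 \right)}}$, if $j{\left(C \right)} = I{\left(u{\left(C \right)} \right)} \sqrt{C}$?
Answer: $\sqrt{-57 + 5304 \sqrt{2}} \approx 86.279$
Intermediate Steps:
$u{\left(h \right)} = 6 - h$
$U{\left(g,H \right)} = -27 + H$
$I{\left(S \right)} = S + 2 S^{2}$ ($I{\left(S \right)} = \left(S^{2} + S^{2}\right) + S = 2 S^{2} + S = S + 2 S^{2}$)
$j{\left(C \right)} = \sqrt{C} \left(6 - C\right) \left(13 - 2 C\right)$ ($j{\left(C \right)} = \left(6 - C\right) \left(1 + 2 \left(6 - C\right)\right) \sqrt{C} = \left(6 - C\right) \left(1 - \left(-12 + 2 C\right)\right) \sqrt{C} = \left(6 - C\right) \left(13 - 2 C\right) \sqrt{C} = \sqrt{C} \left(6 - C\right) \left(13 - 2 C\right)$)
$\sqrt{U{\left(-63,-30 \right)} + j{\left(32 \right)}} = \sqrt{\left(-27 - 30\right) + \sqrt{32} \left(-13 + 2 \cdot 32\right) \left(-6 + 32\right)} = \sqrt{-57 + 4 \sqrt{2} \left(-13 + 64\right) 26} = \sqrt{-57 + 4 \sqrt{2} \cdot 51 \cdot 26} = \sqrt{-57 + 5304 \sqrt{2}}$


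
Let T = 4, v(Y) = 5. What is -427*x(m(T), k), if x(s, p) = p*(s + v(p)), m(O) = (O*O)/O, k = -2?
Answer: 7686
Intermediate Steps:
m(O) = O (m(O) = O²/O = O)
x(s, p) = p*(5 + s) (x(s, p) = p*(s + 5) = p*(5 + s))
-427*x(m(T), k) = -(-854)*(5 + 4) = -(-854)*9 = -427*(-18) = 7686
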